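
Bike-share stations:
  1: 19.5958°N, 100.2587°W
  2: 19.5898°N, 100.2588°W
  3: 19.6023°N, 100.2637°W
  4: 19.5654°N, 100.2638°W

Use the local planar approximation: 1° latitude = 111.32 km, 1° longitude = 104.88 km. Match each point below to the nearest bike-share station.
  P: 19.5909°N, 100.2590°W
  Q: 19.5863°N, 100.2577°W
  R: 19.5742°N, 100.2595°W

P at 19.5909°N, 100.2590°W:
  1: √((0.0049·111.32)² + (0.0003·104.88)²) = √(0.297535 + 0.000990) = 0.5464 km
  2: √((-0.0011·111.32)² + (0.0002·104.88)²) = √(0.014994 + 0.000440) = 0.1242 km
  3: √((0.0114·111.32)² + (-0.0047·104.88)²) = √(1.610483 + 0.242986) = 1.3614 km
  4: √((-0.0255·111.32)² + (-0.0048·104.88)²) = √(8.057991 + 0.253436) = 2.8830 km
  → nearest: 2 (0.1242 km)
Q at 19.5863°N, 100.2577°W:
  1: √((0.0095·111.32)² + (-0.0010·104.88)²) = √(1.118391 + 0.011000) = 1.0627 km
  2: √((0.0035·111.32)² + (-0.0011·104.88)²) = √(0.151804 + 0.013310) = 0.4063 km
  3: √((0.0160·111.32)² + (-0.0060·104.88)²) = √(3.172388 + 0.395993) = 1.8890 km
  4: √((-0.0209·111.32)² + (-0.0061·104.88)²) = √(5.413012 + 0.409303) = 2.4129 km
  → nearest: 2 (0.4063 km)
R at 19.5742°N, 100.2595°W:
  1: √((0.0216·111.32)² + (0.0008·104.88)²) = √(5.781678 + 0.007040) = 2.4060 km
  2: √((0.0156·111.32)² + (0.0007·104.88)²) = √(3.015752 + 0.005390) = 1.7381 km
  3: √((0.0281·111.32)² + (-0.0042·104.88)²) = √(9.784960 + 0.194037) = 3.1590 km
  4: √((-0.0088·111.32)² + (-0.0043·104.88)²) = √(0.959648 + 0.203387) = 1.0784 km
  → nearest: 4 (1.0784 km)

P→2; Q→2; R→4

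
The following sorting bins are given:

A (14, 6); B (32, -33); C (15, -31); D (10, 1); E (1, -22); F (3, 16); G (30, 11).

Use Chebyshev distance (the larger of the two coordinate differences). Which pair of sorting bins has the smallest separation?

A and D

Pairwise distances:
A–B: max(|18|, |-39|) = 39
A–C: max(|1|, |-37|) = 37
A–D: max(|-4|, |-5|) = 5
A–E: max(|-13|, |-28|) = 28
A–F: max(|-11|, |10|) = 11
A–G: max(|16|, |5|) = 16
B–C: max(|-17|, |2|) = 17
B–D: max(|-22|, |34|) = 34
B–E: max(|-31|, |11|) = 31
B–F: max(|-29|, |49|) = 49
B–G: max(|-2|, |44|) = 44
C–D: max(|-5|, |32|) = 32
C–E: max(|-14|, |9|) = 14
C–F: max(|-12|, |47|) = 47
C–G: max(|15|, |42|) = 42
D–E: max(|-9|, |-23|) = 23
D–F: max(|-7|, |15|) = 15
D–G: max(|20|, |10|) = 20
E–F: max(|2|, |38|) = 38
E–G: max(|29|, |33|) = 33
F–G: max(|27|, |-5|) = 27
Closest pair: A–D at 5.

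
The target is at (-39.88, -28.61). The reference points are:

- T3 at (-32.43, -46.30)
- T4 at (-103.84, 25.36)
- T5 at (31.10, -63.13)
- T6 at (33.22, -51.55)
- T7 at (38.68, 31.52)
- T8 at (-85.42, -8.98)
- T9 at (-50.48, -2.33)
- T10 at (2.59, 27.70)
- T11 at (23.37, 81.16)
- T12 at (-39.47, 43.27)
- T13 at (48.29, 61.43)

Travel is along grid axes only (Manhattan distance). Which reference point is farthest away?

Distances from (-39.88, -28.61):
T3: |7.45| + |-17.69| = 7.45 + 17.69 = 25.14
T4: |-63.96| + |53.97| = 63.96 + 53.97 = 117.93
T5: |70.98| + |-34.52| = 70.98 + 34.52 = 105.50
T6: |73.10| + |-22.94| = 73.10 + 22.94 = 96.04
T7: |78.56| + |60.13| = 78.56 + 60.13 = 138.69
T8: |-45.54| + |19.63| = 45.54 + 19.63 = 65.17
T9: |-10.60| + |26.28| = 10.60 + 26.28 = 36.88
T10: |42.47| + |56.31| = 42.47 + 56.31 = 98.78
T11: |63.25| + |109.77| = 63.25 + 109.77 = 173.02
T12: |0.41| + |71.88| = 0.41 + 71.88 = 72.29
T13: |88.17| + |90.04| = 88.17 + 90.04 = 178.21
Maximum: T13 at 178.21.

T13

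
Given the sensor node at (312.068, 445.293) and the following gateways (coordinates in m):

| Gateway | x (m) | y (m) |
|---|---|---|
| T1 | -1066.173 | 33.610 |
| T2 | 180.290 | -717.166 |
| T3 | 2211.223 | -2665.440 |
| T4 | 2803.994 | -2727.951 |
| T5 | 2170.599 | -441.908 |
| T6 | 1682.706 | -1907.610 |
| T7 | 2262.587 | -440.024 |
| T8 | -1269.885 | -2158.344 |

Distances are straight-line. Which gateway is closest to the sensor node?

Distances from (312.068, 445.293):
T1: 1438.413 m
T2: 1169.904 m
T3: 3644.647 m
T4: 4034.746 m
T5: 2059.433 m
T6: 2723.013 m
T7: 2142.034 m
T8: 3046.556 m
Minimum: T2 at 1169.904 m.

T2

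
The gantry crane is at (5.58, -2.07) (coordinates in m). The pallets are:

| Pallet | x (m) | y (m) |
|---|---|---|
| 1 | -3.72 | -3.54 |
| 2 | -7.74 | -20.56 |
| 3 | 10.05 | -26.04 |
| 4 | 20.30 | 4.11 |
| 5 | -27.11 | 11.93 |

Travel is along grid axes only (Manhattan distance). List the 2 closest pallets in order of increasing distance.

Distances from (5.58, -2.07):
1: |-9.30| + |-1.47| = 9.30 + 1.47 = 10.77 m
2: |-13.32| + |-18.49| = 13.32 + 18.49 = 31.81 m
3: |4.47| + |-23.97| = 4.47 + 23.97 = 28.44 m
4: |14.72| + |6.18| = 14.72 + 6.18 = 20.90 m
5: |-32.69| + |14.00| = 32.69 + 14.00 = 46.69 m
Sorted: 1 (10.77 m) < 4 (20.90 m) < 3 (28.44 m) < 2 (31.81 m) < …

1, 4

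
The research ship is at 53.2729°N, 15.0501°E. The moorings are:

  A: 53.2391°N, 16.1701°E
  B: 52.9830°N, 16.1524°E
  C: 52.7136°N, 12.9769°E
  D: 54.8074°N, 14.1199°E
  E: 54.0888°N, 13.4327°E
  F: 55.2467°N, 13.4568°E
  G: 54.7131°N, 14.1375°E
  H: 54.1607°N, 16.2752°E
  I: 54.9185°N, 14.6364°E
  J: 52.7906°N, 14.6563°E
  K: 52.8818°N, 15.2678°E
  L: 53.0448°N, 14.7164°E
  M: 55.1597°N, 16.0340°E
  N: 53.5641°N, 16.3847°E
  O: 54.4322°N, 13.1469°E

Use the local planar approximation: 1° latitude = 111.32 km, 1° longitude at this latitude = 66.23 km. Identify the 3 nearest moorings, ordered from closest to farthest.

L, K, J

Distances from 53.2729°N, 15.0501°E:
A: 74.2730 km
B: 79.8200 km
C: 150.7646 km
D: 181.5905 km
E: 140.4427 km
F: 243.7494 km
G: 171.3379 km
H: 127.8702 km
I: 185.2259 km
J: 59.6893 km
K: 45.8626 km
L: 33.6632 km
M: 219.9148 km
N: 94.1473 km
O: 180.3970 km
Sorted: L (33.6632 km) < K (45.8626 km) < J (59.6893 km) < A (74.2730 km) < B (79.8200 km) < …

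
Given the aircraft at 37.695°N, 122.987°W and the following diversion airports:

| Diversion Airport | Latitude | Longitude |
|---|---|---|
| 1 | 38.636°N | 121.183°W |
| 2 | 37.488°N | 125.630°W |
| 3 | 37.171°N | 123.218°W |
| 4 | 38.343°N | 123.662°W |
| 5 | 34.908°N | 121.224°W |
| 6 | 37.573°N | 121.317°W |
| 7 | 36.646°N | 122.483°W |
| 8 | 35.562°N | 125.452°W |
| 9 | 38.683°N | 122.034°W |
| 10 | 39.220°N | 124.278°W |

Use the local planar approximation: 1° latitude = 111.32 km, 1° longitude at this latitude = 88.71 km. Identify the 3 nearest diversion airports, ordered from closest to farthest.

Distances from 37.695°N, 122.987°W:
1: √((0.941·111.32)² + (1.804·88.71)²) = √(10973.00664 + 25610.50988) = 191.268 km
2: √((-0.207·111.32)² + (-2.643·88.71)²) = √(530.99091 + 54971.74013) = 235.590 km
3: √((-0.524·111.32)² + (-0.231·88.71)²) = √(3402.58489 + 419.92247) = 61.826 km
4: √((0.648·111.32)² + (-0.675·88.71)²) = √(5203.51016 + 3585.52458) = 93.750 km
5: √((-2.787·111.32)² + (1.763·88.71)²) = √(96254.34272 + 24459.62436) = 347.439 km
6: √((-0.122·111.32)² + (1.670·88.71)²) = √(184.44465 + 21947.14843) = 148.767 km
7: √((-1.049·111.32)² + (0.504·88.71)²) = √(13636.32589 + 1998.96979) = 125.041 km
8: √((-2.133·111.32)² + (-2.465·88.71)²) = √(56380.39396 + 47816.63450) = 322.796 km
9: √((0.988·111.32)² + (0.953·88.71)²) = √(12096.51545 + 7147.11812) = 138.721 km
10: √((1.525·111.32)² + (-1.291·88.71)²) = √(28819.47617 + 13115.88630) = 204.781 km
Sorted: 3 (61.826 km) < 4 (93.750 km) < 7 (125.041 km) < 9 (138.721 km) < 6 (148.767 km) < …

3, 4, 7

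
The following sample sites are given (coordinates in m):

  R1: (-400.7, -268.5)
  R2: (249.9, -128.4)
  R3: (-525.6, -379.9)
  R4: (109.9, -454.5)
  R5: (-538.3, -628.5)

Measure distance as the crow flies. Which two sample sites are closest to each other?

R1 and R3

Pairwise distances:
R1–R3: 167.4 m
R3–R5: 248.9 m
R2–R4: 354.9 m
R1–R5: 385.4 m
R1–R4: 543.4 m
R3–R4: 639.9 m
R1–R2: 665.5 m
R4–R5: 671.1 m
R2–R3: 815.3 m
R2–R5: 933.5 m
Closest pair: R1–R3 at 167.4 m.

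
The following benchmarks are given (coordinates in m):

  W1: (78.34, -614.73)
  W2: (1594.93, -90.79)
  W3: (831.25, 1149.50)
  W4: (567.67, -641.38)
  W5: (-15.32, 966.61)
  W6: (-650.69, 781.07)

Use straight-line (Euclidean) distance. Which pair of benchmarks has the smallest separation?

W1 and W4

Pairwise distances:
W1–W2: √((1516.59)² + (523.94)²) = √(2300045.2281 + 274513.1236) = 1604.54 m
W1–W3: √((752.91)² + (1764.23)²) = √(566873.4681 + 3112507.4929) = 1918.17 m
W1–W4: √((489.33)² + (-26.65)²) = √(239443.8489 + 710.2225) = 490.06 m
W1–W5: √((-93.66)² + (1581.34)²) = √(8772.1956 + 2500636.1956) = 1584.11 m
W1–W6: √((-729.03)² + (1395.80)²) = √(531484.7409 + 1948257.6400) = 1574.72 m
W2–W3: √((-763.68)² + (1240.29)²) = √(583207.1424 + 1538319.2841) = 1456.55 m
W2–W4: √((-1027.26)² + (-550.59)²) = √(1055263.1076 + 303149.3481) = 1165.51 m
W2–W5: √((-1610.25)² + (1057.40)²) = √(2592905.0625 + 1118094.7600) = 1926.40 m
W2–W6: √((-2245.62)² + (871.86)²) = √(5042809.1844 + 760139.8596) = 2408.93 m
W3–W4: √((-263.58)² + (-1790.88)²) = √(69474.4164 + 3207251.1744) = 1810.17 m
W3–W5: √((-846.57)² + (-182.89)²) = √(716680.7649 + 33448.7521) = 866.10 m
W3–W6: √((-1481.94)² + (-368.43)²) = √(2196146.1636 + 135740.6649) = 1527.05 m
W4–W5: √((-582.99)² + (1607.99)²) = √(339877.3401 + 2585631.8401) = 1710.41 m
W4–W6: √((-1218.36)² + (1422.45)²) = √(1484401.0896 + 2023364.0025) = 1872.90 m
W5–W6: √((-635.37)² + (-185.54)²) = √(403695.0369 + 34425.0916) = 661.91 m
Closest pair: W1–W4 at 490.06 m.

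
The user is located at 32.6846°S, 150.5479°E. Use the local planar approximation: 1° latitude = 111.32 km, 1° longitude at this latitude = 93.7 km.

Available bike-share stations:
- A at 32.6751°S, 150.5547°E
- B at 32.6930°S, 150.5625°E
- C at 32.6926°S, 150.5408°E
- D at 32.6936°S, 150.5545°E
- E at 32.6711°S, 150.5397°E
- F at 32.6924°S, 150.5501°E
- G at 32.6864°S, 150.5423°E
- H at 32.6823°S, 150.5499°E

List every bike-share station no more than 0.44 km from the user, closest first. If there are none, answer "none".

H

Distances from 32.6846°S, 150.5479°E:
A: 1.2347 km
B: 1.6571 km
C: 1.1116 km
D: 1.1774 km
E: 1.6878 km
F: 0.8924 km
G: 0.5617 km
H: 0.3173 km
Threshold 0.44 km: H (0.3173 km) is within range.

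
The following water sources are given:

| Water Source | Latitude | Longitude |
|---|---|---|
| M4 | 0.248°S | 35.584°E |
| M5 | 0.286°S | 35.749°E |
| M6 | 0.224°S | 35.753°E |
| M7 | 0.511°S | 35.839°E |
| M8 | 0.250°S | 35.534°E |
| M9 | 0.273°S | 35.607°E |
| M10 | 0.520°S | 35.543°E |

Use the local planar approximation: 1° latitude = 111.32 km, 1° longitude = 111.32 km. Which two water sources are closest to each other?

Pairwise distances:
M4–M5: 18.849 km
M4–M6: 19.002 km
M4–M7: 40.779 km
M4–M8: 5.570 km
M4–M9: 3.782 km
M4–M10: 30.621 km
M5–M6: 6.916 km
M5–M7: 26.976 km
M5–M8: 24.267 km
M5–M9: 15.874 km
M5–M10: 34.705 km
M6–M7: 33.352 km
M6–M8: 24.550 km
M6–M9: 17.144 km
M6–M10: 40.401 km
M7–M8: 44.687 km
M7–M9: 36.999 km
M7–M10: 32.966 km
M8–M9: 8.520 km
M8–M10: 30.073 km
M9–M10: 28.404 km
Closest pair: M4–M9 at 3.782 km.

M4 and M9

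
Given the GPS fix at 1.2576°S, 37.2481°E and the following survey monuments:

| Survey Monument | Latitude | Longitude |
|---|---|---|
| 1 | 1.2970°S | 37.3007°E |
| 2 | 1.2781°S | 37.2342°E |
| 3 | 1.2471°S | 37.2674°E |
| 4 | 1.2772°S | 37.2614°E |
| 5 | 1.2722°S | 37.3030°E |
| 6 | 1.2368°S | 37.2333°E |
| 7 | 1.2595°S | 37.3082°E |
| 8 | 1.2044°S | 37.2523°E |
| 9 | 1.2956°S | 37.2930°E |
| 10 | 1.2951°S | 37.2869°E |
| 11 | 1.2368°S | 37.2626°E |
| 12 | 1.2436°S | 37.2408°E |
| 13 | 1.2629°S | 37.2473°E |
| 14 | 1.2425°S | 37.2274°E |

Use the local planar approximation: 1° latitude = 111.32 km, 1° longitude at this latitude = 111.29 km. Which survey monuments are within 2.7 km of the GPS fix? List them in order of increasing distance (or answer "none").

13, 12, 3, 4

Distances from 1.2576°S, 37.2481°E:
1: √((-0.0394·111.32)² + (0.0526·111.29)²) = √(19.237066 + 34.267607) = 7.3147 km
2: √((-0.0205·111.32)² + (-0.0139·111.29)²) = √(5.207798 + 2.392996) = 2.7570 km
3: √((0.0105·111.32)² + (0.0193·111.29)²) = √(1.366234 + 4.613462) = 2.4453 km
4: √((-0.0196·111.32)² + (0.0133·111.29)²) = √(4.760565 + 2.190865) = 2.6366 km
5: √((-0.0146·111.32)² + (0.0549·111.29)²) = √(2.641509 + 37.329913) = 6.3223 km
6: √((0.0208·111.32)² + (-0.0148·111.29)²) = √(5.361336 + 2.712912) = 2.8415 km
7: √((-0.0019·111.32)² + (0.0601·111.29)²) = √(0.044736 + 44.736420) = 6.6919 km
8: √((0.0532·111.32)² + (0.0042·111.29)²) = √(35.072737 + 0.218480) = 5.9406 km
9: √((-0.0380·111.32)² + (0.0449·111.29)²) = √(17.894254 + 24.969219) = 6.5470 km
10: √((-0.0375·111.32)² + (0.0388·111.29)²) = √(17.426450 + 18.645573) = 6.0060 km
11: √((0.0208·111.32)² + (0.0145·111.29)²) = √(5.361336 + 2.604044) = 2.8223 km
12: √((0.0140·111.32)² + (-0.0073·111.29)²) = √(2.428860 + 0.660021) = 1.7575 km
13: √((-0.0053·111.32)² + (-0.0008·111.29)²) = √(0.348095 + 0.007927) = 0.5967 km
14: √((0.0151·111.32)² + (-0.0207·111.29)²) = √(2.825532 + 5.307048) = 2.8518 km
Threshold 2.7 km: 13 (0.5967 km), 12 (1.7575 km), 3 (2.4453 km), 4 (2.6366 km) are within range.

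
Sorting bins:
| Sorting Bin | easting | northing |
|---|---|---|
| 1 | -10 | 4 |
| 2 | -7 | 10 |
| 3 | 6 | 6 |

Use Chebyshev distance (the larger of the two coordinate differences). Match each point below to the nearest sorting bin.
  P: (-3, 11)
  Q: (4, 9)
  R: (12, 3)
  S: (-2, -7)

P at (-3, 11):
  1: 7
  2: 4
  3: 9
  → nearest: 2 (4)
Q at (4, 9):
  1: 14
  2: 11
  3: 3
  → nearest: 3 (3)
R at (12, 3):
  1: 22
  2: 19
  3: 6
  → nearest: 3 (6)
S at (-2, -7):
  1: 11
  2: 17
  3: 13
  → nearest: 1 (11)

P→2; Q→3; R→3; S→1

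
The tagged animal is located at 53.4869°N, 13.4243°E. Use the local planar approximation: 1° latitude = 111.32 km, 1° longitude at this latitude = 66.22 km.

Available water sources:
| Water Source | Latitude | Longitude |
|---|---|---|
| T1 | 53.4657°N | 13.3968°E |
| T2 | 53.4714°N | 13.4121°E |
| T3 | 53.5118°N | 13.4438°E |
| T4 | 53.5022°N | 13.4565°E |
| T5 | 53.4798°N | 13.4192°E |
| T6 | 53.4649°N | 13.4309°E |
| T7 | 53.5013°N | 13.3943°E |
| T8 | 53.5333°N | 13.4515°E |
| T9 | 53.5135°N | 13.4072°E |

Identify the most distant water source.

T8

Distances from 53.4869°N, 13.4243°E:
T1: 2.9809 km
T2: 1.9052 km
T3: 3.0579 km
T4: 2.7290 km
T5: 0.8595 km
T6: 2.4877 km
T7: 2.5527 km
T8: 5.4703 km
T9: 3.1702 km
Maximum: T8 at 5.4703 km.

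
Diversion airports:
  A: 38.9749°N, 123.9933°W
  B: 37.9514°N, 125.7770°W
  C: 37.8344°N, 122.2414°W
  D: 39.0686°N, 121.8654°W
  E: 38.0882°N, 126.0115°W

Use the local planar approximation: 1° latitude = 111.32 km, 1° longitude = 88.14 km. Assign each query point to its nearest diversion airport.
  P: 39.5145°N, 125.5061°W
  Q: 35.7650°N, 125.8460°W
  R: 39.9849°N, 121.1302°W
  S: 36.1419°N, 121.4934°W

P→A; Q→B; R→D; S→C

P at 39.5145°N, 125.5061°W:
  A: 146.2439 km
  B: 175.6349 km
  C: 343.1912 km
  D: 324.7077 km
  E: 164.9062 km
  → nearest: A (146.2439 km)
Q at 35.7650°N, 125.8460°W:
  A: 392.8713 km
  B: 243.4660 km
  C: 392.4380 km
  D: 508.2724 km
  E: 259.0297 km
  → nearest: B (243.4660 km)
R at 39.9849°N, 121.1302°W:
  A: 276.2672 km
  B: 467.9634 km
  C: 258.6538 km
  D: 120.8454 km
  E: 479.2545 km
  → nearest: D (120.8454 km)
S at 36.1419°N, 121.4934°W:
  A: 384.7183 km
  B: 427.9304 km
  C: 199.6111 km
  D: 327.4460 km
  E: 453.3496 km
  → nearest: C (199.6111 km)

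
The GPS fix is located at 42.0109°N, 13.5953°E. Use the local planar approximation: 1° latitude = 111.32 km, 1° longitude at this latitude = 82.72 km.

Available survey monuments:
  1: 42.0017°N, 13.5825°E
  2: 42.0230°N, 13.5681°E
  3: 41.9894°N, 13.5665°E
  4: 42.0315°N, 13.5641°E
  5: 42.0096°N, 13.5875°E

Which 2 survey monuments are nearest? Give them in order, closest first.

Distances from 42.0109°N, 13.5953°E:
1: 1.4731 km
2: 2.6224 km
3: 3.3770 km
4: 3.4525 km
5: 0.6612 km
Sorted: 5 (0.6612 km) < 1 (1.4731 km) < 2 (2.6224 km) < 3 (3.3770 km) < …

5, 1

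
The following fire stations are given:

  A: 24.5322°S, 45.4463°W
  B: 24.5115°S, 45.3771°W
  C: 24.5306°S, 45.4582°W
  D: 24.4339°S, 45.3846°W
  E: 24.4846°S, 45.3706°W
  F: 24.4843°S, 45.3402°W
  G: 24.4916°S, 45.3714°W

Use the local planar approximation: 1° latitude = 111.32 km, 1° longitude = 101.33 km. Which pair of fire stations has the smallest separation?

Pairwise distances:
E–G: 0.7834 km
A–C: 1.2189 km
B–G: 2.2893 km
B–E: 3.0661 km
E–F: 3.0806 km
F–G: 3.2643 km
B–F: 4.8113 km
D–E: 5.8195 km
D–G: 6.5610 km
D–F: 7.1916 km
A–B: 7.3810 km
B–C: 8.4885 km
B–D: 8.6718 km
A–G: 8.8334 km
A–E: 9.3229 km
C–G: 9.8086 km
C–E: 10.2476 km
A–F: 12.0008 km
A–D: 12.6029 km
C–F: 13.0205 km
C–D: 13.0957 km
Closest pair: E–G at 0.7834 km.

E and G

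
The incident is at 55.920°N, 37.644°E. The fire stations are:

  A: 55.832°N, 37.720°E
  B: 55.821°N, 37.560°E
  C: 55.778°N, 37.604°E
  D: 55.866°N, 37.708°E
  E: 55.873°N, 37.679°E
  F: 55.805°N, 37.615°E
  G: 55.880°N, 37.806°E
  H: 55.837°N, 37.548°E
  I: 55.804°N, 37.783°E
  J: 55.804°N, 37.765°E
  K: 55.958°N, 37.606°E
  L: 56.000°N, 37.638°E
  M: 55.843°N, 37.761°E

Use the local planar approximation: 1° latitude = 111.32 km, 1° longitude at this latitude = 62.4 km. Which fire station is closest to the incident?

Distances from 55.920°N, 37.644°E:
A: √((-0.088·111.32)² + (0.076·62.4)²) = √(95.96475 + 22.49036) = 10.884 km
B: √((-0.099·111.32)² + (-0.084·62.4)²) = √(121.45539 + 27.47437) = 12.204 km
C: √((-0.142·111.32)² + (-0.040·62.4)²) = √(249.87516 + 6.23002) = 16.003 km
D: √((-0.054·111.32)² + (0.064·62.4)²) = √(36.13549 + 15.94884) = 7.217 km
E: √((-0.047·111.32)² + (0.035·62.4)²) = √(27.37424 + 4.76986) = 5.670 km
F: √((-0.115·111.32)² + (-0.029·62.4)²) = √(163.88608 + 3.27465) = 12.929 km
G: √((-0.040·111.32)² + (0.162·62.4)²) = √(19.82743 + 102.18784) = 11.046 km
H: √((-0.083·111.32)² + (-0.096·62.4)²) = √(85.36947 + 35.88489) = 11.012 km
I: √((-0.116·111.32)² + (0.139·62.4)²) = √(166.74867 + 75.23134) = 15.556 km
J: √((-0.116·111.32)² + (0.121·62.4)²) = √(166.74867 + 57.00854) = 14.959 km
K: √((0.038·111.32)² + (-0.038·62.4)²) = √(17.89425 + 5.62259) = 4.849 km
L: √((0.080·111.32)² + (-0.006·62.4)²) = √(79.30971 + 0.14018) = 8.913 km
M: √((-0.077·111.32)² + (0.117·62.4)²) = √(73.47301 + 53.30168) = 11.259 km
Minimum: K at 4.849 km.

K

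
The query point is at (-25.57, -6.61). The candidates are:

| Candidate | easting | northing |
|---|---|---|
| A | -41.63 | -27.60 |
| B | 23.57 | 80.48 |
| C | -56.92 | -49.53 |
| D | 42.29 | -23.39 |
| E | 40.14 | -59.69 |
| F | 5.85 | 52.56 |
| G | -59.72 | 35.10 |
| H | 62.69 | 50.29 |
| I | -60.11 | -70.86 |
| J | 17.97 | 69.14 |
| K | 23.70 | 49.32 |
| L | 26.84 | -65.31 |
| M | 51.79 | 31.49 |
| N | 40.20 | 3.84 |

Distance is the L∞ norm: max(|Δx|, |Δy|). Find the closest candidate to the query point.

A

Distances from (-25.57, -6.61):
A: max(|-16.06|, |-20.99|) = 20.99
B: max(|49.14|, |87.09|) = 87.09
C: max(|-31.35|, |-42.92|) = 42.92
D: max(|67.86|, |-16.78|) = 67.86
E: max(|65.71|, |-53.08|) = 65.71
F: max(|31.42|, |59.17|) = 59.17
G: max(|-34.15|, |41.71|) = 41.71
H: max(|88.26|, |56.90|) = 88.26
I: max(|-34.54|, |-64.25|) = 64.25
J: max(|43.54|, |75.75|) = 75.75
K: max(|49.27|, |55.93|) = 55.93
L: max(|52.41|, |-58.70|) = 58.70
M: max(|77.36|, |38.10|) = 77.36
N: max(|65.77|, |10.45|) = 65.77
Minimum: A at 20.99.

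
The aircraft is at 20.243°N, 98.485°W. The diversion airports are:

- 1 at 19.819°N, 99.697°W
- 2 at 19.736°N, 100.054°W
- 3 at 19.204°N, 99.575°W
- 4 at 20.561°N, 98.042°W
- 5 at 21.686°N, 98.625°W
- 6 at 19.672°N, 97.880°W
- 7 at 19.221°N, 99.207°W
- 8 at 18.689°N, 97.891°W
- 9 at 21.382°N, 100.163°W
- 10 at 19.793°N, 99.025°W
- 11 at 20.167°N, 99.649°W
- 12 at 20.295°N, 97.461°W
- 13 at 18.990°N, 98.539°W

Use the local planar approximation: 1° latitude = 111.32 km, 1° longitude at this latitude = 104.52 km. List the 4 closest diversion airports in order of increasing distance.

Distances from 20.243°N, 98.485°W:
1: √((-0.424·111.32)² + (-1.212·104.52)²) = √(2227.80979 + 16047.37649) = 135.186 km
2: √((-0.507·111.32)² + (-1.569·104.52)²) = √(3185.38781 + 26893.33671) = 173.432 km
3: √((-1.039·111.32)² + (-1.090·104.52)²) = √(13377.57796 + 12979.31576) = 162.348 km
4: √((0.318·111.32)² + (0.443·104.52)²) = √(1253.14301 + 2143.90854) = 58.284 km
5: √((1.443·111.32)² + (-0.140·104.52)²) = √(25803.52612 + 214.11884) = 161.300 km
6: √((-0.571·111.32)² + (0.605·104.52)²) = √(4040.34650 + 3998.61464) = 89.660 km
7: √((-1.022·111.32)² + (-0.722·104.52)²) = √(12943.39446 + 5694.73078) = 136.522 km
8: √((-1.554·111.32)² + (0.594·104.52)²) = √(29925.98296 + 3854.53232) = 183.795 km
9: √((1.139·111.32)² + (-1.678·104.52)²) = √(16076.58657 + 30759.74389) = 216.417 km
10: √((-0.450·111.32)² + (-0.540·104.52)²) = √(2509.40884 + 3185.56390) = 75.465 km
11: √((-0.076·111.32)² + (-1.164·104.52)²) = √(71.57701 + 14801.46705) = 121.955 km
12: √((0.052·111.32)² + (1.024·104.52)²) = √(33.50835 + 11455.09553) = 107.185 km
13: √((-1.253·111.32)² + (-0.054·104.52)²) = √(19455.77510 + 31.85564) = 139.598 km
Sorted: 4 (58.284 km) < 10 (75.465 km) < 6 (89.660 km) < 12 (107.185 km) < 11 (121.955 km) < 1 (135.186 km) < …

4, 10, 6, 12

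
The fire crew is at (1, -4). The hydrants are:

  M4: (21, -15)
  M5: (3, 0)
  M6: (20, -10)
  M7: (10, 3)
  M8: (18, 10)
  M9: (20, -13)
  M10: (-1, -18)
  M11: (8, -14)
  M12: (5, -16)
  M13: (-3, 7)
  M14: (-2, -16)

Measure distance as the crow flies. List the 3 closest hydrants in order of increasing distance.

M5, M7, M13

Distances from (1, -4):
M4: √((20)² + (-11)²) = √(400.000 + 121.000) = 22.8
M5: √((2)² + (4)²) = √(4.000 + 16.000) = 4.5
M6: √((19)² + (-6)²) = √(361.000 + 36.000) = 19.9
M7: √((9)² + (7)²) = √(81.000 + 49.000) = 11.4
M8: √((17)² + (14)²) = √(289.000 + 196.000) = 22.0
M9: √((19)² + (-9)²) = √(361.000 + 81.000) = 21.0
M10: √((-2)² + (-14)²) = √(4.000 + 196.000) = 14.1
M11: √((7)² + (-10)²) = √(49.000 + 100.000) = 12.2
M12: √((4)² + (-12)²) = √(16.000 + 144.000) = 12.6
M13: √((-4)² + (11)²) = √(16.000 + 121.000) = 11.7
M14: √((-3)² + (-12)²) = √(9.000 + 144.000) = 12.4
Sorted: M5 (4.5) < M7 (11.4) < M13 (11.7) < M11 (12.2) < M14 (12.4) < …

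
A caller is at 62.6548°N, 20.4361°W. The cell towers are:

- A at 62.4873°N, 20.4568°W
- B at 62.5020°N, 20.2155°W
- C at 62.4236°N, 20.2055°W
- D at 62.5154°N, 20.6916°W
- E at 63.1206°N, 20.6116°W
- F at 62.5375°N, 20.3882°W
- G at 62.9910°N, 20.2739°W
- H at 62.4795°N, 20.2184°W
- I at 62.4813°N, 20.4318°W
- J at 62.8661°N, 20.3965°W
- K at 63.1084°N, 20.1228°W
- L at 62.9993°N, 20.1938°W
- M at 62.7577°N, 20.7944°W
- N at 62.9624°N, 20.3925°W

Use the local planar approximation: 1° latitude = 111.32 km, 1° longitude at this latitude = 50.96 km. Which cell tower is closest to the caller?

Distances from 62.6548°N, 20.4361°W:
A: √((-0.1675·111.32)² + (-0.0207·50.96)²) = √(347.677045 + 1.112755) = 18.6759 km
B: √((-0.1528·111.32)² + (0.2206·50.96)²) = √(289.329758 + 126.377528) = 20.3889 km
C: √((-0.2312·111.32)² + (0.2306·50.96)²) = √(662.402640 + 138.094838) = 28.2931 km
D: √((-0.1394·111.32)² + (-0.2555·50.96)²) = √(240.808572 + 169.527691) = 20.2568 km
E: √((0.4658·111.32)² + (-0.1755·50.96)²) = √(2688.718675 + 79.985835) = 52.6185 km
F: √((-0.1173·111.32)² + (0.0479·50.96)²) = √(170.507081 + 5.958403) = 13.2840 km
G: √((0.3362·111.32)² + (0.1622·50.96)²) = √(1400.689308 + 68.321995) = 38.3277 km
H: √((-0.1753·111.32)² + (0.2177·50.96)²) = √(380.811651 + 123.076658) = 22.4475 km
I: √((-0.1735·111.32)² + (0.0043·50.96)²) = √(373.031369 + 0.048017) = 19.3153 km
J: √((0.2113·111.32)² + (0.0396·50.96)²) = √(553.280532 + 4.072389) = 23.6083 km
K: √((0.4536·111.32)² + (0.3133·50.96)²) = √(2549.719980 + 254.905748) = 52.9587 km
L: √((0.3445·111.32)² + (0.2423·50.96)²) = √(1470.702558 + 152.463423) = 40.2885 km
M: √((0.1029·111.32)² + (-0.3583·50.96)²) = √(131.213085 + 333.389912) = 21.5547 km
N: √((0.3076·111.32)² + (0.0436·50.96)²) = √(1172.516755 + 4.936644) = 34.3140 km
Minimum: F at 13.2840 km.

F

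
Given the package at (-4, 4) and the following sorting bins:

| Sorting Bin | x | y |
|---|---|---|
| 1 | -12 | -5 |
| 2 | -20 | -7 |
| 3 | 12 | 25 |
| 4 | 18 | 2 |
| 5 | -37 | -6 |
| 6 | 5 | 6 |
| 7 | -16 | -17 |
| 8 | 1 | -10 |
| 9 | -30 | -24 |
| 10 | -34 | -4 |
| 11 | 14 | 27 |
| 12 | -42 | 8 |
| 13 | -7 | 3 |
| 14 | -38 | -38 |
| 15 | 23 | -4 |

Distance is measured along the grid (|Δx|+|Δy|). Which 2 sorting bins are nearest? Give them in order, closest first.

13, 6

Distances from (-4, 4):
1: 17
2: 27
3: 37
4: 24
5: 43
6: 11
7: 33
8: 19
9: 54
10: 38
11: 41
12: 42
13: 4
14: 76
15: 35
Sorted: 13 (4) < 6 (11) < 1 (17) < 8 (19) < …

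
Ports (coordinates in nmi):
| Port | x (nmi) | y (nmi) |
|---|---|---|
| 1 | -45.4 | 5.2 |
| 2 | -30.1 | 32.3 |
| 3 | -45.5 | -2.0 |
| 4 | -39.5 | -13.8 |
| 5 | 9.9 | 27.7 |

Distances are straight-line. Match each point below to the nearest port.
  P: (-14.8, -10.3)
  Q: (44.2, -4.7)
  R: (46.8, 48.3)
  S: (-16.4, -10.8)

P→4; Q→5; R→5; S→4

P at (-14.8, -10.3):
  1: 34.30 nmi
  2: 45.26 nmi
  3: 31.80 nmi
  4: 24.95 nmi
  5: 45.32 nmi
  → nearest: 4 (24.95 nmi)
Q at (44.2, -4.7):
  1: 90.15 nmi
  2: 83.00 nmi
  3: 89.74 nmi
  4: 84.19 nmi
  5: 47.18 nmi
  → nearest: 5 (47.18 nmi)
R at (46.8, 48.3):
  1: 101.78 nmi
  2: 78.55 nmi
  3: 105.12 nmi
  4: 106.32 nmi
  5: 42.26 nmi
  → nearest: 5 (42.26 nmi)
S at (-16.4, -10.8):
  1: 33.12 nmi
  2: 45.22 nmi
  3: 30.40 nmi
  4: 23.29 nmi
  5: 46.63 nmi
  → nearest: 4 (23.29 nmi)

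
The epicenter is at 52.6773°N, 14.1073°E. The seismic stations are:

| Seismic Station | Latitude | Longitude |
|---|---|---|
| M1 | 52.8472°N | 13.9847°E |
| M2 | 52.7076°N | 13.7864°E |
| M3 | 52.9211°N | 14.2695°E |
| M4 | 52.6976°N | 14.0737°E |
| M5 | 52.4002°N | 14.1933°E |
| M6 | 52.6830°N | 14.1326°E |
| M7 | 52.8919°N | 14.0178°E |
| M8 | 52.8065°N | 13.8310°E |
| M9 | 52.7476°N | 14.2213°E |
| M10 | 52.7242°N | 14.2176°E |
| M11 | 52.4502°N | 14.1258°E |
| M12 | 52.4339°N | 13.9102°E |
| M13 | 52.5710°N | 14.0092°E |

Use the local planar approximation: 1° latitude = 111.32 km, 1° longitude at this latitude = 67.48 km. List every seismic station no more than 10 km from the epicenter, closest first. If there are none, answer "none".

M6, M4, M10

Distances from 52.6773°N, 14.1073°E:
M1: √((0.1699·111.32)² + (-0.1226·67.48)²) = √(357.711706 + 68.443323) = 20.6435 km
M2: √((0.0303·111.32)² + (-0.3209·67.48)²) = √(11.377102 + 468.910094) = 21.9155 km
M3: √((0.2438·111.32)² + (0.1622·67.48)²) = √(736.569613 + 119.798629) = 29.2638 km
M4: √((0.0203·111.32)² + (-0.0336·67.48)²) = √(5.106678 + 5.140776) = 3.2012 km
M5: √((-0.2771·111.32)² + (0.0860·67.48)²) = √(951.523343 + 33.678059) = 31.3879 km
M6: √((0.0057·111.32)² + (0.0253·67.48)²) = √(0.402621 + 2.914682) = 1.8213 km
M7: √((0.2146·111.32)² + (-0.0895·67.48)²) = √(570.697317 + 36.475077) = 24.6409 km
M8: √((0.1292·111.32)² + (-0.2763·67.48)²) = √(206.857572 + 347.625733) = 23.5475 km
M9: √((0.0703·111.32)² + (0.1140·67.48)²) = √(61.243083 + 59.177941) = 10.9737 km
M10: √((0.0469·111.32)² + (0.1103·67.48)²) = √(27.257880 + 55.398904) = 9.0916 km
M11: √((-0.2271·111.32)² + (0.0185·67.48)²) = √(639.117433 + 1.558453) = 25.3116 km
M12: √((-0.2434·111.32)² + (-0.1971·67.48)²) = √(734.154632 + 176.898193) = 30.1837 km
M13: √((-0.1063·111.32)² + (-0.0981·67.48)²) = √(140.027368 + 43.821593) = 13.5591 km
Threshold 10 km: M6 (1.8213 km), M4 (3.2012 km), M10 (9.0916 km) are within range.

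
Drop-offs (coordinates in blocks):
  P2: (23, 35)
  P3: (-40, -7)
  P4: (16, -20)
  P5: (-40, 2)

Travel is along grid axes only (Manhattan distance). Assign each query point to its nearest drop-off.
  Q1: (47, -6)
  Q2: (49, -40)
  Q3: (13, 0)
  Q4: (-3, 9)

Q1→P4; Q2→P4; Q3→P4; Q4→P5

Q1 at (47, -6):
  P2: |-24| + |41| = 24 + 41 = 65 blocks
  P3: |-87| + |-1| = 87 + 1 = 88 blocks
  P4: |-31| + |-14| = 31 + 14 = 45 blocks
  P5: |-87| + |8| = 87 + 8 = 95 blocks
  → nearest: P4 (45 blocks)
Q2 at (49, -40):
  P2: |-26| + |75| = 26 + 75 = 101 blocks
  P3: |-89| + |33| = 89 + 33 = 122 blocks
  P4: |-33| + |20| = 33 + 20 = 53 blocks
  P5: |-89| + |42| = 89 + 42 = 131 blocks
  → nearest: P4 (53 blocks)
Q3 at (13, 0):
  P2: |10| + |35| = 10 + 35 = 45 blocks
  P3: |-53| + |-7| = 53 + 7 = 60 blocks
  P4: |3| + |-20| = 3 + 20 = 23 blocks
  P5: |-53| + |2| = 53 + 2 = 55 blocks
  → nearest: P4 (23 blocks)
Q4 at (-3, 9):
  P2: |26| + |26| = 26 + 26 = 52 blocks
  P3: |-37| + |-16| = 37 + 16 = 53 blocks
  P4: |19| + |-29| = 19 + 29 = 48 blocks
  P5: |-37| + |-7| = 37 + 7 = 44 blocks
  → nearest: P5 (44 blocks)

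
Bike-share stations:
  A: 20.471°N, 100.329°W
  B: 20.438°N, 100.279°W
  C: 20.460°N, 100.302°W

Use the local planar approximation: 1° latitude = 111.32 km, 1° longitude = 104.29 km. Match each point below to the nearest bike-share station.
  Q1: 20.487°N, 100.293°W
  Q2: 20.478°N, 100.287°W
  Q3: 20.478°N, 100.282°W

Q1→C; Q2→C; Q3→C

Q1 at 20.487°N, 100.293°W:
  A: √((-0.016·111.32)² + (-0.036·104.29)²) = √(3.17239 + 14.09582) = 4.156 km
  B: √((-0.049·111.32)² + (0.014·104.29)²) = √(29.75353 + 2.13178) = 5.647 km
  C: √((-0.027·111.32)² + (-0.009·104.29)²) = √(9.03387 + 0.88099) = 3.149 km
  → nearest: C (3.149 km)
Q2 at 20.478°N, 100.287°W:
  A: √((-0.007·111.32)² + (-0.042·104.29)²) = √(0.60721 + 19.18598) = 4.449 km
  B: √((-0.040·111.32)² + (0.008·104.29)²) = √(19.82743 + 0.69609) = 4.530 km
  C: √((-0.018·111.32)² + (-0.015·104.29)²) = √(4.01505 + 2.44719) = 2.542 km
  → nearest: C (2.542 km)
Q3 at 20.478°N, 100.282°W:
  A: √((-0.007·111.32)² + (-0.047·104.29)²) = √(0.60721 + 24.02598) = 4.963 km
  B: √((-0.040·111.32)² + (0.003·104.29)²) = √(19.82743 + 0.09789) = 4.464 km
  C: √((-0.018·111.32)² + (-0.020·104.29)²) = √(4.01505 + 4.35056) = 2.892 km
  → nearest: C (2.892 km)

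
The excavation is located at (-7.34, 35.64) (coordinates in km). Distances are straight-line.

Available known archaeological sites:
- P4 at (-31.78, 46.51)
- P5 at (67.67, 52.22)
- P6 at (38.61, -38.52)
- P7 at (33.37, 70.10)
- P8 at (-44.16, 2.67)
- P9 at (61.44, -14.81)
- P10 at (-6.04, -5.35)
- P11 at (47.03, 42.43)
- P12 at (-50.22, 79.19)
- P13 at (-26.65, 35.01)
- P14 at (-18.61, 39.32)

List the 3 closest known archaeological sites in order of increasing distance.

P14, P13, P4

Distances from (-7.34, 35.64):
P4: √((-24.44)² + (10.87)²) = √(597.3136 + 118.1569) = 26.75 km
P5: √((75.01)² + (16.58)²) = √(5626.5001 + 274.8964) = 76.82 km
P6: √((45.95)² + (-74.16)²) = √(2111.4025 + 5499.7056) = 87.24 km
P7: √((40.71)² + (34.46)²) = √(1657.3041 + 1187.4916) = 53.34 km
P8: √((-36.82)² + (-32.97)²) = √(1355.7124 + 1087.0209) = 49.42 km
P9: √((68.78)² + (-50.45)²) = √(4730.6884 + 2545.2025) = 85.30 km
P10: √((1.30)² + (-40.99)²) = √(1.6900 + 1680.1801) = 41.01 km
P11: √((54.37)² + (6.79)²) = √(2956.0969 + 46.1041) = 54.79 km
P12: √((-42.88)² + (43.55)²) = √(1838.6944 + 1896.6025) = 61.12 km
P13: √((-19.31)² + (-0.63)²) = √(372.8761 + 0.3969) = 19.32 km
P14: √((-11.27)² + (3.68)²) = √(127.0129 + 13.5424) = 11.86 km
Sorted: P14 (11.86 km) < P13 (19.32 km) < P4 (26.75 km) < P10 (41.01 km) < P8 (49.42 km) < …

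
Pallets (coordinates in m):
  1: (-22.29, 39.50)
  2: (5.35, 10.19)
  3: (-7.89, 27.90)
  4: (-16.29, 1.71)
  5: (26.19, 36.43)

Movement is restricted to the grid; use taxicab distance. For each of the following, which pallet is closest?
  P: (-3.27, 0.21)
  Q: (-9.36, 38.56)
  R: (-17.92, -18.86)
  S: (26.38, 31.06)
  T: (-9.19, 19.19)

P→4; Q→3; R→4; S→5; T→3

P at (-3.27, 0.21):
  1: 58.31 m
  2: 18.60 m
  3: 32.31 m
  4: 14.52 m
  5: 65.68 m
  → nearest: 4 (14.52 m)
Q at (-9.36, 38.56):
  1: 13.87 m
  2: 43.08 m
  3: 12.13 m
  4: 43.78 m
  5: 37.68 m
  → nearest: 3 (12.13 m)
R at (-17.92, -18.86):
  1: 62.73 m
  2: 52.32 m
  3: 56.79 m
  4: 22.20 m
  5: 99.40 m
  → nearest: 4 (22.20 m)
S at (26.38, 31.06):
  1: 57.11 m
  2: 41.90 m
  3: 37.43 m
  4: 72.02 m
  5: 5.56 m
  → nearest: 5 (5.56 m)
T at (-9.19, 19.19):
  1: 33.41 m
  2: 23.54 m
  3: 10.01 m
  4: 24.58 m
  5: 52.62 m
  → nearest: 3 (10.01 m)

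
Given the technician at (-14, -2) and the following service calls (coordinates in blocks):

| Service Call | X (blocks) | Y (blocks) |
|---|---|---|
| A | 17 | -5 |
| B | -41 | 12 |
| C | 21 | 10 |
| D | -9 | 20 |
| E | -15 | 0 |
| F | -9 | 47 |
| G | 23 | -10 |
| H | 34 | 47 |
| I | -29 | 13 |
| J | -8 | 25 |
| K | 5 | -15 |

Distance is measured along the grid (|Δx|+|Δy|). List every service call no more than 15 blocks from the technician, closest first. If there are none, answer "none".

Distances from (-14, -2):
A: |31| + |-3| = 31 + 3 = 34 blocks
B: |-27| + |14| = 27 + 14 = 41 blocks
C: |35| + |12| = 35 + 12 = 47 blocks
D: |5| + |22| = 5 + 22 = 27 blocks
E: |-1| + |2| = 1 + 2 = 3 blocks
F: |5| + |49| = 5 + 49 = 54 blocks
G: |37| + |-8| = 37 + 8 = 45 blocks
H: |48| + |49| = 48 + 49 = 97 blocks
I: |-15| + |15| = 15 + 15 = 30 blocks
J: |6| + |27| = 6 + 27 = 33 blocks
K: |19| + |-13| = 19 + 13 = 32 blocks
Threshold 15 blocks: E (3 blocks) is within range.

E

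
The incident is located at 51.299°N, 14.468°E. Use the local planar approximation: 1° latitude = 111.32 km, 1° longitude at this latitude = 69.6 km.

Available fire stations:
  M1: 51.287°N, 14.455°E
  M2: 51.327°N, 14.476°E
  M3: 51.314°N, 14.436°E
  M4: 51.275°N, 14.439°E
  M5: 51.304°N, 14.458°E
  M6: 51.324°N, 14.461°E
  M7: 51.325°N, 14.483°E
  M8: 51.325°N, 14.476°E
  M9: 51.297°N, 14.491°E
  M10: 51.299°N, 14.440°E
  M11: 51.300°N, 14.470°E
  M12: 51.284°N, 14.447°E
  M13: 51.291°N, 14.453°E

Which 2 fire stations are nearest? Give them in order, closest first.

Distances from 51.299°N, 14.468°E:
M1: √((-0.012·111.32)² + (-0.013·69.6)²) = √(1.78447 + 0.81866) = 1.613 km
M2: √((0.028·111.32)² + (0.008·69.6)²) = √(9.71544 + 0.31003) = 3.166 km
M3: √((0.015·111.32)² + (-0.032·69.6)²) = √(2.78823 + 4.96042) = 2.784 km
M4: √((-0.024·111.32)² + (-0.029·69.6)²) = √(7.13787 + 4.07394) = 3.348 km
M5: √((0.005·111.32)² + (-0.010·69.6)²) = √(0.30980 + 0.48442) = 0.891 km
M6: √((0.025·111.32)² + (-0.007·69.6)²) = √(7.74509 + 0.23736) = 2.825 km
M7: √((0.026·111.32)² + (0.015·69.6)²) = √(8.37709 + 1.08994) = 3.077 km
M8: √((0.026·111.32)² + (0.008·69.6)²) = √(8.37709 + 0.31003) = 2.947 km
M9: √((-0.002·111.32)² + (0.023·69.6)²) = √(0.04957 + 2.56256) = 1.616 km
M10: √((0.000·111.32)² + (-0.028·69.6)²) = √(0.00000 + 3.79782) = 1.949 km
M11: √((0.001·111.32)² + (0.002·69.6)²) = √(0.01239 + 0.01938) = 0.178 km
M12: √((-0.015·111.32)² + (-0.021·69.6)²) = √(2.78823 + 2.13627) = 2.219 km
M13: √((-0.008·111.32)² + (-0.015·69.6)²) = √(0.79310 + 1.08994) = 1.372 km
Sorted: M11 (0.178 km) < M5 (0.891 km) < M13 (1.372 km) < M1 (1.613 km) < …

M11, M5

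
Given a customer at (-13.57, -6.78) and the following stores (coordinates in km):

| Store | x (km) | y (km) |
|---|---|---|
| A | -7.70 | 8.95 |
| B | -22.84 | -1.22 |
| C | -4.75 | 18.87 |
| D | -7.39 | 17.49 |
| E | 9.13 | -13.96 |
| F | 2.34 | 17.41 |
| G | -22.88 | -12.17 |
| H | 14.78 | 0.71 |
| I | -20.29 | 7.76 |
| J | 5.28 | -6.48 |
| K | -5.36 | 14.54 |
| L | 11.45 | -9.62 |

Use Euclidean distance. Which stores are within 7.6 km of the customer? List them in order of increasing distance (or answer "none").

none

Distances from (-13.57, -6.78):
A: 16.79 km
B: 10.81 km
C: 27.12 km
D: 25.04 km
E: 23.81 km
F: 28.95 km
G: 10.76 km
H: 29.32 km
I: 16.02 km
J: 18.85 km
K: 22.85 km
L: 25.18 km
Threshold 7.6 km: none within range.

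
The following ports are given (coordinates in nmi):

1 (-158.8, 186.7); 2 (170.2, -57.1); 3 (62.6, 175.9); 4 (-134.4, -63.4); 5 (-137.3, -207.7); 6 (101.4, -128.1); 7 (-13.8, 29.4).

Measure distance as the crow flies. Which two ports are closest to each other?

Pairwise distances:
1–2: 409.5 nmi
1–3: 221.7 nmi
1–4: 251.3 nmi
1–5: 395.0 nmi
1–6: 408.4 nmi
1–7: 213.9 nmi
2–3: 256.6 nmi
2–4: 304.7 nmi
2–5: 342.4 nmi
2–6: 98.9 nmi
2–7: 203.3 nmi
3–4: 310.0 nmi
3–5: 432.6 nmi
3–6: 306.5 nmi
3–7: 165.2 nmi
4–5: 144.3 nmi
4–6: 244.5 nmi
4–7: 152.2 nmi
5–6: 251.6 nmi
5–7: 267.3 nmi
6–7: 195.1 nmi
Closest pair: 2–6 at 98.9 nmi.

2 and 6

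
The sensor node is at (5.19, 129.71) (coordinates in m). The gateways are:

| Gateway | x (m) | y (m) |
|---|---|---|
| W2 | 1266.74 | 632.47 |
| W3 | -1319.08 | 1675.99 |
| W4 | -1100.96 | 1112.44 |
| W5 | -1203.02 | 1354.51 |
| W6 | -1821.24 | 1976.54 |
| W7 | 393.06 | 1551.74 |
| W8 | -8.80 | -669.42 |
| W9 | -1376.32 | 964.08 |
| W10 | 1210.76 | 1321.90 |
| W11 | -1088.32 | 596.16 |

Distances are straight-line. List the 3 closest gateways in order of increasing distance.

W8, W11, W2

Distances from (5.19, 129.71):
W2: √((1261.55)² + (502.76)²) = √(1591508.4025 + 252767.6176) = 1358.04 m
W3: √((-1324.27)² + (1546.28)²) = √(1753691.0329 + 2390981.8384) = 2035.85 m
W4: √((-1106.15)² + (982.73)²) = √(1223567.8225 + 965758.2529) = 1479.64 m
W5: √((-1208.21)² + (1224.80)²) = √(1459771.4041 + 1500135.0400) = 1720.44 m
W6: √((-1826.43)² + (1846.83)²) = √(3335846.5449 + 3410781.0489) = 2597.43 m
W7: √((387.87)² + (1422.03)²) = √(150443.1369 + 2022169.3209) = 1473.98 m
W8: √((-13.99)² + (-799.13)²) = √(195.7201 + 638608.7569) = 799.25 m
W9: √((-1381.51)² + (834.37)²) = √(1908569.8801 + 696173.2969) = 1613.92 m
W10: √((1205.57)² + (1192.19)²) = √(1453399.0249 + 1421316.9961) = 1695.50 m
W11: √((-1093.51)² + (466.45)²) = √(1195764.1201 + 217575.6025) = 1188.84 m
Sorted: W8 (799.25 m) < W11 (1188.84 m) < W2 (1358.04 m) < W7 (1473.98 m) < W4 (1479.64 m) < …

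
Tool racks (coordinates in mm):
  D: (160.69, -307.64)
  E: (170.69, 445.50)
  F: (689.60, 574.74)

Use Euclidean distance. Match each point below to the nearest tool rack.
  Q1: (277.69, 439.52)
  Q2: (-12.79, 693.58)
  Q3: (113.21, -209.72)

Q1 at (277.69, 439.52):
  D: √((-117.00)² + (-747.16)²) = √(13689.0000 + 558248.0656) = 756.27 mm
  E: √((-107.00)² + (5.98)²) = √(11449.0000 + 35.7604) = 107.17 mm
  F: √((411.91)² + (135.22)²) = √(169669.8481 + 18284.4484) = 433.54 mm
  → nearest: E (107.17 mm)
Q2 at (-12.79, 693.58):
  D: √((173.48)² + (-1001.22)²) = √(30095.3104 + 1002441.4884) = 1016.14 mm
  E: √((183.48)² + (-248.08)²) = √(33664.9104 + 61543.6864) = 308.56 mm
  F: √((702.39)² + (-118.84)²) = √(493351.7121 + 14122.9456) = 712.37 mm
  → nearest: E (308.56 mm)
Q3 at (113.21, -209.72):
  D: √((47.48)² + (-97.92)²) = √(2254.3504 + 9588.3264) = 108.82 mm
  E: √((57.48)² + (655.22)²) = √(3303.9504 + 429313.2484) = 657.74 mm
  F: √((576.39)² + (784.46)²) = √(332225.4321 + 615377.4916) = 973.45 mm
  → nearest: D (108.82 mm)

Q1→E; Q2→E; Q3→D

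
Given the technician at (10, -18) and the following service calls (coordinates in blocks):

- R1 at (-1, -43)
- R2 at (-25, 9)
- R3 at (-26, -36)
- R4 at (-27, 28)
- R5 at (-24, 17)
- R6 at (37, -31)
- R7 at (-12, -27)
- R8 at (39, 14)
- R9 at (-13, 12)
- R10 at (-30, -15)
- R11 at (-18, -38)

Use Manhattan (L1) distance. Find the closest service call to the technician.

R7

Distances from (10, -18):
R1: 36 blocks
R2: 62 blocks
R3: 54 blocks
R4: 83 blocks
R5: 69 blocks
R6: 40 blocks
R7: 31 blocks
R8: 61 blocks
R9: 53 blocks
R10: 43 blocks
R11: 48 blocks
Minimum: R7 at 31 blocks.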